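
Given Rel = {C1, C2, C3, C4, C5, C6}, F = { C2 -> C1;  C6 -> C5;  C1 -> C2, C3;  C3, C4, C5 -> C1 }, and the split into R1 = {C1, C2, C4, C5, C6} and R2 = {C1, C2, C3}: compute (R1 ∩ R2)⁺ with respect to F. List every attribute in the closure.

C1, C2, C3

R1 ∩ R2 = {C1, C2}.
C1 → C2, C3 applies, adding C3
Closure: {C1, C2, C3}.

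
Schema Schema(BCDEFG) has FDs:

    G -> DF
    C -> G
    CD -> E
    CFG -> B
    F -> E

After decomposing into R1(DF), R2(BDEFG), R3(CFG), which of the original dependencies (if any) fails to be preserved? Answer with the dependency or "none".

Check CFG → B: no single fragment contains all of {BCFG}, and the restricted closure of {CFG} across the fragments never reaches {B}.
G → DF is preserved.
C → G is preserved.
CD → E is preserved.
F → E is preserved.

CFG -> B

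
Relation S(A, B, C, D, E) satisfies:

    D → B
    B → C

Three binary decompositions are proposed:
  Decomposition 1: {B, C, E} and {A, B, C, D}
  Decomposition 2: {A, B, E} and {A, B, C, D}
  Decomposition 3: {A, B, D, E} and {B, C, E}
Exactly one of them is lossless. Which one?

Decomposition 3

Decomposition 1: common = {B, C}, closure = {B, C} → lossy.
Decomposition 2: common = {A, B}, closure = {A, B, C} → lossy.
Decomposition 3: common = {B, E}, closure = {B, C, E} → lossless.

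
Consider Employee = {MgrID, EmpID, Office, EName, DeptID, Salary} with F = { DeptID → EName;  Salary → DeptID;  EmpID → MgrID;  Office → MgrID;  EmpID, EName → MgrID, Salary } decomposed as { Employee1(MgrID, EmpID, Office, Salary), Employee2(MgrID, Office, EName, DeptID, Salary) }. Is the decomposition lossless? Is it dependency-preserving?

lossless but not dependency-preserving

Lossless test: (MgrID, Office, Salary)⁺ = {MgrID, Office, EName, DeptID, Salary}, which contains all of one fragment — lossless.
Dependency preservation: the restricted closure of {EmpID, EName} across the fragments never reaches {MgrID, Salary}, so EmpID, EName → MgrID, Salary cannot be enforced without a join — not preserved.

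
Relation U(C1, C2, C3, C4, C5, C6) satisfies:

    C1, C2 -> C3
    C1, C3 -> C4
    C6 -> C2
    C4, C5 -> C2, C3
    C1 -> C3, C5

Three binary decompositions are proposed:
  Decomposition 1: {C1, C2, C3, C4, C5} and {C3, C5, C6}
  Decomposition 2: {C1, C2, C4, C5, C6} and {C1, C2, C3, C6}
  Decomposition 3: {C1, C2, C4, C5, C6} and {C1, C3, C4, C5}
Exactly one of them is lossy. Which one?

Decomposition 1

Decomposition 1: common = {C3, C5}, closure = {C3, C5} → lossy.
Decomposition 2: common = {C1, C2, C6}, closure = {C1, C2, C3, C4, C5, C6} → lossless.
Decomposition 3: common = {C1, C4, C5}, closure = {C1, C2, C3, C4, C5} → lossless.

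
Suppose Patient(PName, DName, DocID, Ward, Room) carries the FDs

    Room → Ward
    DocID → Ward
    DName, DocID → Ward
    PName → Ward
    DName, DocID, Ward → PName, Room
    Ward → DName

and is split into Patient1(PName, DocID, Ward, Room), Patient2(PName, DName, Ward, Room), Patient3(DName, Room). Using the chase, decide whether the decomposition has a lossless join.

Yes

Chase test. Columns are PName, DName, DocID, Ward, Room; row i has aⱼ where attribute j ∈ Patienti, else bᵢⱼ.
Initial tableau (one row per fragment):
  row 1: a1 b12 a3 a4 a5
  row 2: a1 a2 b23 a4 a5
  row 3: b31 a2 b33 b34 a5
Rows 1 and 3 agree on Room; apply Room→Ward and equate their Ward entries.
Rows 1 and 2 agree on Ward; apply Ward→DName and equate their DName entries.
Row 1 is now all distinguished symbols — the join is lossless.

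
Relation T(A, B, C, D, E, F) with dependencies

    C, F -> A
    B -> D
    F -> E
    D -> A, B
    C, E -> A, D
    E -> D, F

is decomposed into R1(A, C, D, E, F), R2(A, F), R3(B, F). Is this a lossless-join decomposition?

Chase test. Columns are A, B, C, D, E, F; row i has aⱼ where attribute j ∈ Ri, else bᵢⱼ.
Initial tableau (one row per fragment):
  row 1: a1 b12 a3 a4 a5 a6
  row 2: a1 b22 b23 b24 b25 a6
  row 3: b31 a2 b33 b34 b35 a6
Rows 1 and 2 agree on F; apply F→E and equate their E entries.
Rows 1 and 3 agree on F; apply F→E and equate their E entries.
Rows 1 and 2 agree on E; apply E→D, F and equate their D, F entries.
Rows 1 and 3 agree on E; apply E→D, F and equate their D, F entries.
Rows 1 and 2 agree on D; apply D→A, B and equate their A, B entries.
Rows 1 and 3 agree on D; apply D→A, B and equate their A, B entries.
Row 1 is now all distinguished symbols — the join is lossless.

Yes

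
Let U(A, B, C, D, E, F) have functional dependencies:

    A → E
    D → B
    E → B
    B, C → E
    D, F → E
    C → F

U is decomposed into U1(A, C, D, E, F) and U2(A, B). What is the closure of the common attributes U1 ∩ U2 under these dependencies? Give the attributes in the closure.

A, B, E

U1 ∩ U2 = {A}.
A → E applies, adding E
E → B applies, adding B
Closure: {A, B, E}.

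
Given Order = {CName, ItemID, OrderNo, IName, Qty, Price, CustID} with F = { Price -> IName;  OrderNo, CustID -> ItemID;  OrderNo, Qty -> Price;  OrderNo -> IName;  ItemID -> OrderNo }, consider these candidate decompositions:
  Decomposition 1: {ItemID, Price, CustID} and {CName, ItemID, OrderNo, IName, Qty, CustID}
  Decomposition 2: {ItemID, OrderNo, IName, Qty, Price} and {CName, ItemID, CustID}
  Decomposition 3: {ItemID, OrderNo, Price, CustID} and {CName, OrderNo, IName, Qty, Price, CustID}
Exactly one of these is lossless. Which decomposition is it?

Decomposition 3

Decomposition 1: common = {ItemID, CustID}, closure = {ItemID, OrderNo, IName, CustID} → lossy.
Decomposition 2: common = {ItemID}, closure = {ItemID, OrderNo, IName} → lossy.
Decomposition 3: common = {OrderNo, Price, CustID}, closure = {ItemID, OrderNo, IName, Price, CustID} → lossless.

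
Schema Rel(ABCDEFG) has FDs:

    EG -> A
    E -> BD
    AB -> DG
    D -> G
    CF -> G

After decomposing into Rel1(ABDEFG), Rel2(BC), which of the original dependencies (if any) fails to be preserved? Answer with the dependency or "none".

CF -> G

Check CF → G: no single fragment contains all of {CFG}, and the restricted closure of {CF} across the fragments never reaches {G}.
EG → A is preserved.
E → BD is preserved.
AB → DG is preserved.
D → G is preserved.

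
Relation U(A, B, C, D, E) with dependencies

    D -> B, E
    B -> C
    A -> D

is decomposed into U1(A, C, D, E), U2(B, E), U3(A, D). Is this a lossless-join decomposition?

Chase test. Columns are A, B, C, D, E; row i has aⱼ where attribute j ∈ Ui, else bᵢⱼ.
Initial tableau (one row per fragment):
  row 1: a1 b12 a3 a4 a5
  row 2: b21 a2 b23 b24 a5
  row 3: a1 b32 b33 a4 b35
Rows 1 and 3 agree on D; apply D→B, E and equate their B, E entries.
Rows 1 and 3 agree on B; apply B→C and equate their C entries.
No row becomes fully distinguished — the join is lossy.

No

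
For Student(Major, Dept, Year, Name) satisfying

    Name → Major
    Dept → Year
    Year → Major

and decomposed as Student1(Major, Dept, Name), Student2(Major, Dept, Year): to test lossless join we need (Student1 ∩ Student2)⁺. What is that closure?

Major, Dept, Year

Student1 ∩ Student2 = {Major, Dept}.
Dept → Year applies, adding Year
Closure: {Major, Dept, Year}.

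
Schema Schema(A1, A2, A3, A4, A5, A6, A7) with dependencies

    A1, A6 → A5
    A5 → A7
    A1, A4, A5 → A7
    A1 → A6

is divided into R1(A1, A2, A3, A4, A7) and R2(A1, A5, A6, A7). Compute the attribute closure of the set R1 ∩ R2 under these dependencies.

R1 ∩ R2 = {A1, A7}.
A1 → A6 applies, adding A6
A1, A6 → A5 applies, adding A5
Closure: {A1, A5, A6, A7}.

A1, A5, A6, A7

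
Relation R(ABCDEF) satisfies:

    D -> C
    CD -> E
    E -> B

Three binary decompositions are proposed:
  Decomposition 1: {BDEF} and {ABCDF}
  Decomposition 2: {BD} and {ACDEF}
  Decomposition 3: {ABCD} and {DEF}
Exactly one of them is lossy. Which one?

Decomposition 3

Decomposition 1: common = {BDF}, closure = {BCDEF} → lossless.
Decomposition 2: common = {D}, closure = {BCDE} → lossless.
Decomposition 3: common = {D}, closure = {BCDE} → lossy.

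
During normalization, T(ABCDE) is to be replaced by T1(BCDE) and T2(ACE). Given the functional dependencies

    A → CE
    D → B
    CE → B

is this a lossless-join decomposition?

Common attributes: T1 ∩ T2 = {CE}.
Closure of {CE}: CE → B applies, adding B. So (CE)⁺ = {BCE}.
The closure contains neither all of T1 = {BCDE} nor all of T2 = {ACE}, so the common attributes are not a superkey of either fragment. The join is lossy.

No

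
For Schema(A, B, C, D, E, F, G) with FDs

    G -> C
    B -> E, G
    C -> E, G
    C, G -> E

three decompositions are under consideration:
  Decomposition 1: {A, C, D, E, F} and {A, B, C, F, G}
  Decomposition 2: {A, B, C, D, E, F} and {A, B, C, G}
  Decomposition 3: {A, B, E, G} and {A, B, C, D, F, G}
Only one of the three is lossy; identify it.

Decomposition 1: common = {A, C, F}, closure = {A, C, E, F, G} → lossy.
Decomposition 2: common = {A, B, C}, closure = {A, B, C, E, G} → lossless.
Decomposition 3: common = {A, B, G}, closure = {A, B, C, E, G} → lossless.

Decomposition 1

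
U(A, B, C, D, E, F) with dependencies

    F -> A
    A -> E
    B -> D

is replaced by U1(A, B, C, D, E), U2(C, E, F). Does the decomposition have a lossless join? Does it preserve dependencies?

Lossless test: (C, E)⁺ = {C, E}, which is a superkey of neither fragment — lossy.
Dependency preservation: the restricted closure of {F} across the fragments never reaches {A}, so F → A cannot be enforced without a join — not preserved.

lossy and not dependency-preserving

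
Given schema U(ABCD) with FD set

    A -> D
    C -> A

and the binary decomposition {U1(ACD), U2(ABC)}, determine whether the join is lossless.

Common attributes: U1 ∩ U2 = {AC}.
Closure of {AC}: A → D applies, adding D. So (AC)⁺ = {ACD}.
This closure contains every attribute of U1, so U1 ∩ U2 → U1. The join is lossless.

Yes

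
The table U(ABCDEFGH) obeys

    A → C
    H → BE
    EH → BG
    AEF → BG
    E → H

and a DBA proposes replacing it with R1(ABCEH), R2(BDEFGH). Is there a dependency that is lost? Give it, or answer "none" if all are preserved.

none

A → C lies within R1.
H → BE lies within R1.
EH → BG lies within R2.
AEF → BG: restricted closure across fragments reaches BG.
E → H lies within R1.
Every dependency is enforceable on the fragments, so the decomposition is dependency-preserving.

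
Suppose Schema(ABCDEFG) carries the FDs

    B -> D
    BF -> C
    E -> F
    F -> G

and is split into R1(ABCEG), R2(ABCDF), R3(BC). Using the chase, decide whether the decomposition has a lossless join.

No

Chase test. Columns are ABCDEFG; row i has aⱼ where attribute j ∈ Ri, else bᵢⱼ.
Initial tableau (one row per fragment):
  row 1: a1 a2 a3 b14 a5 b16 a7
  row 2: a1 a2 a3 a4 b25 a6 b27
  row 3: b31 a2 a3 b34 b35 b36 b37
Rows 1 and 2 agree on B; apply B→D and equate their D entries.
Rows 1 and 3 agree on B; apply B→D and equate their D entries.
No row becomes fully distinguished — the join is lossy.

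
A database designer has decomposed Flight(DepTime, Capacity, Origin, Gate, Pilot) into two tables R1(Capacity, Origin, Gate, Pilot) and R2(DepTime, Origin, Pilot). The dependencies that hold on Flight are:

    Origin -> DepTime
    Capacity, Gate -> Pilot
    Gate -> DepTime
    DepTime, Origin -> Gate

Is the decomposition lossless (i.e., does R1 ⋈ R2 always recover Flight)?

Yes

Common attributes: R1 ∩ R2 = {Origin, Pilot}.
Closure of {Origin, Pilot}: Origin → DepTime applies, adding DepTime; DepTime, Origin → Gate applies, adding Gate. So (Origin, Pilot)⁺ = {DepTime, Origin, Gate, Pilot}.
This closure contains every attribute of R2, so R1 ∩ R2 → R2. The join is lossless.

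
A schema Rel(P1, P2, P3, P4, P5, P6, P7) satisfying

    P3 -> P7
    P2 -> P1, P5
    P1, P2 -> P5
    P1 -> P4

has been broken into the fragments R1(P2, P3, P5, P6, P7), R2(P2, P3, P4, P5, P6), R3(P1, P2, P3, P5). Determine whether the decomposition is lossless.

Chase test. Columns are P1, P2, P3, P4, P5, P6, P7; row i has aⱼ where attribute j ∈ Ri, else bᵢⱼ.
Initial tableau (one row per fragment):
  row 1: b11 a2 a3 b14 a5 a6 a7
  row 2: b21 a2 a3 a4 a5 a6 b27
  row 3: a1 a2 a3 b34 a5 b36 b37
Rows 1 and 2 agree on P3; apply P3→P7 and equate their P7 entries.
Rows 1 and 3 agree on P3; apply P3→P7 and equate their P7 entries.
Rows 1 and 2 agree on P2; apply P2→P1, P5 and equate their P1, P5 entries.
Rows 1 and 3 agree on P2; apply P2→P1, P5 and equate their P1, P5 entries.
Rows 1 and 2 agree on P1; apply P1→P4 and equate their P4 entries.
Rows 1 and 3 agree on P1; apply P1→P4 and equate their P4 entries.
Row 1 is now all distinguished symbols — the join is lossless.

Yes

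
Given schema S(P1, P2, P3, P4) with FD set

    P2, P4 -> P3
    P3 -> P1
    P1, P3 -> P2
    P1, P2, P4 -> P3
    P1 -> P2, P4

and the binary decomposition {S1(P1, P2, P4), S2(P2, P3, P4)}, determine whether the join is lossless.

Common attributes: S1 ∩ S2 = {P2, P4}.
Closure of {P2, P4}: P2, P4 → P3 applies, adding P3; P3 → P1 applies, adding P1. So (P2, P4)⁺ = {P1, P2, P3, P4}.
This closure contains every attribute of S1, so S1 ∩ S2 → S1. The join is lossless.

Yes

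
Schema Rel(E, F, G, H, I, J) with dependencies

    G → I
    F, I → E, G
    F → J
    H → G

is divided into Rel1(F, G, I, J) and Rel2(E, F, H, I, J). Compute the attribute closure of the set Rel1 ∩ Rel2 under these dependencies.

Rel1 ∩ Rel2 = {F, I, J}.
F, I → E, G applies, adding E, G
Closure: {E, F, G, I, J}.

E, F, G, I, J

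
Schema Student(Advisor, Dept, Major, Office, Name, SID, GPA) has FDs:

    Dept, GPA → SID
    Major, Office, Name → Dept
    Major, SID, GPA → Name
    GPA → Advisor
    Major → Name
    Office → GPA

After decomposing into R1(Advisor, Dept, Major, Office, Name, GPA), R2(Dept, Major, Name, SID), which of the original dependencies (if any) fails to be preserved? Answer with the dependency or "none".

Dept, GPA → SID

Check Dept, GPA → SID: no single fragment contains all of {Dept, SID, GPA}, and the restricted closure of {Dept, GPA} across the fragments never reaches {SID}.
Major, Office, Name → Dept is preserved.
Major, SID, GPA → Name is preserved.
GPA → Advisor is preserved.
Major → Name is preserved.
Office → GPA is preserved.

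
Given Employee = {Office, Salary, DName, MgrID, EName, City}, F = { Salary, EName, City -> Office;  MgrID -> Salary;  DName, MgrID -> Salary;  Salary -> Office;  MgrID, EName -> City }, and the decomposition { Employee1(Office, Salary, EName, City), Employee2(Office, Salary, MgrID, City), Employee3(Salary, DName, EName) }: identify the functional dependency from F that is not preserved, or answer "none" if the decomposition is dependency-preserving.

Check MgrID, EName → City: no single fragment contains all of {MgrID, EName, City}, and the restricted closure of {MgrID, EName} across the fragments never reaches {City}.
Salary, EName, City → Office is preserved.
MgrID → Salary is preserved.
DName, MgrID → Salary is preserved.
Salary → Office is preserved.

MgrID, EName -> City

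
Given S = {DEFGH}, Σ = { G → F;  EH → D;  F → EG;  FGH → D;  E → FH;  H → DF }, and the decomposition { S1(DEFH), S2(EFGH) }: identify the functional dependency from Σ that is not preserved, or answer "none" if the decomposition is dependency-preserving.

G → F lies within S2.
EH → D lies within S1.
F → EG lies within S2.
FGH → D: restricted closure across fragments reaches D.
E → FH lies within S1.
H → DF lies within S1.
Every dependency is enforceable on the fragments, so the decomposition is dependency-preserving.

none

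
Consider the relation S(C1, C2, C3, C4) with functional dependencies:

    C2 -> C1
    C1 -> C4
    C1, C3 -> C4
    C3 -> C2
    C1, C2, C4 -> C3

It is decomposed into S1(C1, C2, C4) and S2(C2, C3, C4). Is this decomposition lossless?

Common attributes: S1 ∩ S2 = {C2, C4}.
Closure of {C2, C4}: C2 → C1 applies, adding C1; C1, C2, C4 → C3 applies, adding C3. So (C2, C4)⁺ = {C1, C2, C3, C4}.
This closure contains every attribute of S1, so S1 ∩ S2 → S1. The join is lossless.

Yes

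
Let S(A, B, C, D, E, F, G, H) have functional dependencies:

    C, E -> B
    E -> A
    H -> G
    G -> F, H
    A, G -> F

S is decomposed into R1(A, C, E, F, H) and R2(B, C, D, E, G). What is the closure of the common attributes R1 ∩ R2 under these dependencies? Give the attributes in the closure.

R1 ∩ R2 = {C, E}.
C, E → B applies, adding B
E → A applies, adding A
Closure: {A, B, C, E}.

A, B, C, E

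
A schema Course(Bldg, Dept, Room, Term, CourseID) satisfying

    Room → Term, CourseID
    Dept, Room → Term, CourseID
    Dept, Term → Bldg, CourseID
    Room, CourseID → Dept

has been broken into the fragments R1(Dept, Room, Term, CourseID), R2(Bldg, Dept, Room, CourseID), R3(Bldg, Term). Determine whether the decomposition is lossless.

Yes

Chase test. Columns are Bldg, Dept, Room, Term, CourseID; row i has aⱼ where attribute j ∈ Ri, else bᵢⱼ.
Initial tableau (one row per fragment):
  row 1: b11 a2 a3 a4 a5
  row 2: a1 a2 a3 b24 a5
  row 3: a1 b32 b33 a4 b35
Rows 1 and 2 agree on Room; apply Room→Term, CourseID and equate their Term, CourseID entries.
Rows 1 and 2 agree on Dept, Term; apply Dept, Term→Bldg, CourseID and equate their Bldg, CourseID entries.
Row 1 is now all distinguished symbols — the join is lossless.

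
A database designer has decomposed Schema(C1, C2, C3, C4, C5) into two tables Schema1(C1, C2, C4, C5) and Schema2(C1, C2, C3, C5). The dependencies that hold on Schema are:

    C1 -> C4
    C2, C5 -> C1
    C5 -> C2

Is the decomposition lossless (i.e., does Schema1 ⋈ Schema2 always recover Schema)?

Common attributes: Schema1 ∩ Schema2 = {C1, C2, C5}.
Closure of {C1, C2, C5}: C1 → C4 applies, adding C4. So (C1, C2, C5)⁺ = {C1, C2, C4, C5}.
This closure contains every attribute of Schema1, so Schema1 ∩ Schema2 → Schema1. The join is lossless.

Yes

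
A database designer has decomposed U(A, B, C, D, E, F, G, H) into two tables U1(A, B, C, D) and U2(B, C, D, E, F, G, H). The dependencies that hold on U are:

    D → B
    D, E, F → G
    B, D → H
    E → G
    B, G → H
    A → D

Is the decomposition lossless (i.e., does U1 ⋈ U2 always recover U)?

Common attributes: U1 ∩ U2 = {B, C, D}.
Closure of {B, C, D}: B, D → H applies, adding H. So (B, C, D)⁺ = {B, C, D, H}.
The closure contains neither all of U1 = {A, B, C, D} nor all of U2 = {B, C, D, E, F, G, H}, so the common attributes are not a superkey of either fragment. The join is lossy.

No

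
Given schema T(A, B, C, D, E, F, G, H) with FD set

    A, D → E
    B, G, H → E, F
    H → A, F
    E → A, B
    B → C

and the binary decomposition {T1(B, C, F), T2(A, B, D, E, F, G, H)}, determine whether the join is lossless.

Common attributes: T1 ∩ T2 = {B, F}.
Closure of {B, F}: B → C applies, adding C. So (B, F)⁺ = {B, C, F}.
This closure contains every attribute of T1, so T1 ∩ T2 → T1. The join is lossless.

Yes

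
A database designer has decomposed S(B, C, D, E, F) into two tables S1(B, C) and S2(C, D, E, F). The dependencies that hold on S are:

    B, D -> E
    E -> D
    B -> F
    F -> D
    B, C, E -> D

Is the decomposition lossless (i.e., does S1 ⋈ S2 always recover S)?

Common attributes: S1 ∩ S2 = {C}.
No dependency enlarges {C}, so (C)⁺ = {C}.
The closure contains neither all of S1 = {B, C} nor all of S2 = {C, D, E, F}, so the common attributes are not a superkey of either fragment. The join is lossy.

No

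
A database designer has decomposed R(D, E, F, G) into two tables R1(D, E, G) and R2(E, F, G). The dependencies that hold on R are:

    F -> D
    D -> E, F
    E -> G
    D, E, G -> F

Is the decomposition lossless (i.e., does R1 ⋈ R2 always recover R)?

Common attributes: R1 ∩ R2 = {E, G}.
No dependency enlarges {E, G}, so (E, G)⁺ = {E, G}.
The closure contains neither all of R1 = {D, E, G} nor all of R2 = {E, F, G}, so the common attributes are not a superkey of either fragment. The join is lossy.

No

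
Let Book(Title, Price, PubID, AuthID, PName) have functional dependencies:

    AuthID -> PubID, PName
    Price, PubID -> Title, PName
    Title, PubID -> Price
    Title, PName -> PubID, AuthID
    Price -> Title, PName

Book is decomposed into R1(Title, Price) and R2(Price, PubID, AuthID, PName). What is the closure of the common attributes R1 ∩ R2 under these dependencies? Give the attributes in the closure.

Title, Price, PubID, AuthID, PName

R1 ∩ R2 = {Price}.
Price → Title, PName applies, adding Title, PName
Title, PName → PubID, AuthID applies, adding PubID, AuthID
Closure: {Title, Price, PubID, AuthID, PName}.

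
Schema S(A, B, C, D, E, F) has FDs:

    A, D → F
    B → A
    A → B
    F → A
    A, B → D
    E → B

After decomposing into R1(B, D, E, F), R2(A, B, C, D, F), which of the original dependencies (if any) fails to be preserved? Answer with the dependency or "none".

A, D → F lies within R2.
B → A lies within R2.
A → B lies within R2.
F → A lies within R2.
A, B → D lies within R2.
E → B lies within R1.
Every dependency is enforceable on the fragments, so the decomposition is dependency-preserving.

none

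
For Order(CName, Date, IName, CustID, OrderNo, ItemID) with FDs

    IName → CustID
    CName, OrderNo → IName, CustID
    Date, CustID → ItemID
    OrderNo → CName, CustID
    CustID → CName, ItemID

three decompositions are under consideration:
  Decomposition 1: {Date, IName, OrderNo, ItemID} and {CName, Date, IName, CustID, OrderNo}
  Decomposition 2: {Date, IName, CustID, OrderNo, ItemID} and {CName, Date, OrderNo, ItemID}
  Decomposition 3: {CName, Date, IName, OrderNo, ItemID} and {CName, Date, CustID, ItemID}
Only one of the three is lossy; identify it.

Decomposition 3

Decomposition 1: common = {Date, IName, OrderNo}, closure = {CName, Date, IName, CustID, OrderNo, ItemID} → lossless.
Decomposition 2: common = {Date, OrderNo, ItemID}, closure = {CName, Date, IName, CustID, OrderNo, ItemID} → lossless.
Decomposition 3: common = {CName, Date, ItemID}, closure = {CName, Date, ItemID} → lossy.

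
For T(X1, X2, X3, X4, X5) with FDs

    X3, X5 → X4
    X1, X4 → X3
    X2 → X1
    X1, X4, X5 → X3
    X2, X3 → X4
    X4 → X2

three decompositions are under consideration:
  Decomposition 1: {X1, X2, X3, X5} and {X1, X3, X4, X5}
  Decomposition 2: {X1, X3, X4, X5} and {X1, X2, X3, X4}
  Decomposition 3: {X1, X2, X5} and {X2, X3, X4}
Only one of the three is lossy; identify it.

Decomposition 1: common = {X1, X3, X5}, closure = {X1, X2, X3, X4, X5} → lossless.
Decomposition 2: common = {X1, X3, X4}, closure = {X1, X2, X3, X4} → lossless.
Decomposition 3: common = {X2}, closure = {X1, X2} → lossy.

Decomposition 3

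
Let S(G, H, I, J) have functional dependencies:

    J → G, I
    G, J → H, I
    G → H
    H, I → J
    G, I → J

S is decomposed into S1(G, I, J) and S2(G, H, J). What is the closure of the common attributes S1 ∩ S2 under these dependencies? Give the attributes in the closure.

G, H, I, J

S1 ∩ S2 = {G, J}.
J → G, I applies, adding I
G, J → H, I applies, adding H
Closure: {G, H, I, J}.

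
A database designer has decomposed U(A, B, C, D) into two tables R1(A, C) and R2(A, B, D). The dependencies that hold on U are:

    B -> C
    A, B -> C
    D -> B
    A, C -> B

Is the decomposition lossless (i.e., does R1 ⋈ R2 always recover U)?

Common attributes: R1 ∩ R2 = {A}.
No dependency enlarges {A}, so (A)⁺ = {A}.
The closure contains neither all of R1 = {A, C} nor all of R2 = {A, B, D}, so the common attributes are not a superkey of either fragment. The join is lossy.

No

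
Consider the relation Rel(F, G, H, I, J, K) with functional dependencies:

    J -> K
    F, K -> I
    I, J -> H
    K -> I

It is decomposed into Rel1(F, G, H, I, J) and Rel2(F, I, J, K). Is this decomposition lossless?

Yes

Common attributes: Rel1 ∩ Rel2 = {F, I, J}.
Closure of {F, I, J}: J → K applies, adding K; I, J → H applies, adding H. So (F, I, J)⁺ = {F, H, I, J, K}.
This closure contains every attribute of Rel2, so Rel1 ∩ Rel2 → Rel2. The join is lossless.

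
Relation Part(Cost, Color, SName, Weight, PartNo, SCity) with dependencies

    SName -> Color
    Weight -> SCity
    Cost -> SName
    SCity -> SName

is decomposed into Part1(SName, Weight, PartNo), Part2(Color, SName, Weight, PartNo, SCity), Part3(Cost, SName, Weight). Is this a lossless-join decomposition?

Chase test. Columns are Cost, Color, SName, Weight, PartNo, SCity; row i has aⱼ where attribute j ∈ Parti, else bᵢⱼ.
Initial tableau (one row per fragment):
  row 1: b11 b12 a3 a4 a5 b16
  row 2: b21 a2 a3 a4 a5 a6
  row 3: a1 b32 a3 a4 b35 b36
Rows 1 and 2 agree on SName; apply SName→Color and equate their Color entries.
Rows 1 and 3 agree on SName; apply SName→Color and equate their Color entries.
Rows 1 and 2 agree on Weight; apply Weight→SCity and equate their SCity entries.
Rows 1 and 3 agree on Weight; apply Weight→SCity and equate their SCity entries.
No row becomes fully distinguished — the join is lossy.

No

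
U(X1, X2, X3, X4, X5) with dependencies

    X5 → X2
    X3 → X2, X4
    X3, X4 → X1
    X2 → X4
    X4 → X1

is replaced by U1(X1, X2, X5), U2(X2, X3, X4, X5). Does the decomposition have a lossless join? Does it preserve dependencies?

Lossless test: (X2, X5)⁺ = {X1, X2, X4, X5}, which contains all of one fragment — lossless.
Dependency preservation: the restricted closure of {X4} across the fragments never reaches {X1}, so X4 → X1 cannot be enforced without a join — not preserved.

lossless but not dependency-preserving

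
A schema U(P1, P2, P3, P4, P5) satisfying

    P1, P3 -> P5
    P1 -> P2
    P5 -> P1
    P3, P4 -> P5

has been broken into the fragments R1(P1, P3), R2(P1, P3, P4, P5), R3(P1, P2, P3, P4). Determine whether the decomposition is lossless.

Chase test. Columns are P1, P2, P3, P4, P5; row i has aⱼ where attribute j ∈ Ri, else bᵢⱼ.
Initial tableau (one row per fragment):
  row 1: a1 b12 a3 b14 b15
  row 2: a1 b22 a3 a4 a5
  row 3: a1 a2 a3 a4 b35
Rows 1 and 2 agree on P1, P3; apply P1, P3→P5 and equate their P5 entries.
Rows 1 and 3 agree on P1, P3; apply P1, P3→P5 and equate their P5 entries.
Rows 1 and 2 agree on P1; apply P1→P2 and equate their P2 entries.
Rows 1 and 3 agree on P1; apply P1→P2 and equate their P2 entries.
Row 2 is now all distinguished symbols — the join is lossless.

Yes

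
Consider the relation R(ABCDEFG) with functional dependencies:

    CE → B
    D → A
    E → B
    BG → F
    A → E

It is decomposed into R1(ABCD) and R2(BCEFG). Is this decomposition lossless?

Common attributes: R1 ∩ R2 = {BC}.
No dependency enlarges {BC}, so (BC)⁺ = {BC}.
The closure contains neither all of R1 = {ABCD} nor all of R2 = {BCEFG}, so the common attributes are not a superkey of either fragment. The join is lossy.

No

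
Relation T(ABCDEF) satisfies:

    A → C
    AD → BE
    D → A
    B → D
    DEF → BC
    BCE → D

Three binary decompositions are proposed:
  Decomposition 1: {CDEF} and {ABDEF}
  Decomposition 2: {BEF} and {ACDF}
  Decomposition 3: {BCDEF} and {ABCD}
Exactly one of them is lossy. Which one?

Decomposition 2

Decomposition 1: common = {DEF}, closure = {ABCDEF} → lossless.
Decomposition 2: common = {F}, closure = {F} → lossy.
Decomposition 3: common = {BCD}, closure = {ABCDE} → lossless.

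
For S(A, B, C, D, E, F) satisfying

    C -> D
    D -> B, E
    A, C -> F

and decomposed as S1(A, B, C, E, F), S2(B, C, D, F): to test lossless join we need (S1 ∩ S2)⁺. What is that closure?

B, C, D, E, F

S1 ∩ S2 = {B, C, F}.
C → D applies, adding D
D → B, E applies, adding E
Closure: {B, C, D, E, F}.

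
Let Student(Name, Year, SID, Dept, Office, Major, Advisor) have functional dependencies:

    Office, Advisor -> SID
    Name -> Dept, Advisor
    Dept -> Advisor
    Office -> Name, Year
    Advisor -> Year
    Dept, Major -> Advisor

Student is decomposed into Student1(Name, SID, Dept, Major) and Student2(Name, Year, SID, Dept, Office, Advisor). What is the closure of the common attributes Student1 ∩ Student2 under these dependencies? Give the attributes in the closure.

Name, Year, SID, Dept, Advisor

Student1 ∩ Student2 = {Name, SID, Dept}.
Name → Dept, Advisor applies, adding Advisor
Advisor → Year applies, adding Year
Closure: {Name, Year, SID, Dept, Advisor}.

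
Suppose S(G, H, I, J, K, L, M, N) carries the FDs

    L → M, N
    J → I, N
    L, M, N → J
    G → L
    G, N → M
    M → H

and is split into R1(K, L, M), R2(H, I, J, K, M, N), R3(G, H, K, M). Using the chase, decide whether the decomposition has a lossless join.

No

Chase test. Columns are G, H, I, J, K, L, M, N; row i has aⱼ where attribute j ∈ Ri, else bᵢⱼ.
Initial tableau (one row per fragment):
  row 1: b11 b12 b13 b14 a5 a6 a7 b18
  row 2: b21 a2 a3 a4 a5 b26 a7 a8
  row 3: a1 a2 b33 b34 a5 b36 a7 b38
Rows 1 and 2 agree on M; apply M→H and equate their H entries.
No row becomes fully distinguished — the join is lossy.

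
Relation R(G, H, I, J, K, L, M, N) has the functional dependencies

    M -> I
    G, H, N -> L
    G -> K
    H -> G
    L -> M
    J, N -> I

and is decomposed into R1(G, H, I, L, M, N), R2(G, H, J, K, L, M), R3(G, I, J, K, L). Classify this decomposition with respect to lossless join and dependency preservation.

Lossless test (chase): Rows 1 and 2 agree on M; apply M→I and equate their I entries. Rows 1 and 2 agree on G; apply G→K and equate their K entries. Rows 1 and 3 agree on L; apply L→M and equate their M entries. No row becomes fully distinguished — the join is lossy.
Dependency preservation: the restricted closure of {J, N} across the fragments never reaches {I}, so J, N → I cannot be enforced without a join — not preserved.

lossy and not dependency-preserving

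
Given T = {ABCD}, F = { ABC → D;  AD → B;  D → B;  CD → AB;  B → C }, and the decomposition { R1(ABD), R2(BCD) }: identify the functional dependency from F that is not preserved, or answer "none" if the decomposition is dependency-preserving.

none

ABC → D: restricted closure across fragments reaches D.
AD → B lies within R1.
D → B lies within R1.
CD → AB: restricted closure across fragments reaches AB.
B → C lies within R2.
Every dependency is enforceable on the fragments, so the decomposition is dependency-preserving.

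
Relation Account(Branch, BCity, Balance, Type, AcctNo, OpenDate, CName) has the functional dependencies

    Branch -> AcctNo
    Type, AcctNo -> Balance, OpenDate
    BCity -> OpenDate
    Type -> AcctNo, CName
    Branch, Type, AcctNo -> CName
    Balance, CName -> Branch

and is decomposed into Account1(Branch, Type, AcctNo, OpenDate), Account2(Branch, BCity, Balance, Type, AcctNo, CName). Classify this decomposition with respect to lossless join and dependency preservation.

lossless but not dependency-preserving

Lossless test: (Branch, Type, AcctNo)⁺ = {Branch, Balance, Type, AcctNo, OpenDate, CName}, which contains all of one fragment — lossless.
Dependency preservation: the restricted closure of {BCity} across the fragments never reaches {OpenDate}, so BCity → OpenDate cannot be enforced without a join — not preserved.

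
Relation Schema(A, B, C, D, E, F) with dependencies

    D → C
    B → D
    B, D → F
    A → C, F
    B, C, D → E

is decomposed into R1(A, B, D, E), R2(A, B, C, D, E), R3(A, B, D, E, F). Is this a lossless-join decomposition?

Chase test. Columns are A, B, C, D, E, F; row i has aⱼ where attribute j ∈ Ri, else bᵢⱼ.
Initial tableau (one row per fragment):
  row 1: a1 a2 b13 a4 a5 b16
  row 2: a1 a2 a3 a4 a5 b26
  row 3: a1 a2 b33 a4 a5 a6
Rows 1 and 2 agree on D; apply D→C and equate their C entries.
Rows 1 and 3 agree on D; apply D→C and equate their C entries.
Rows 1 and 2 agree on B, D; apply B, D→F and equate their F entries.
Rows 1 and 3 agree on B, D; apply B, D→F and equate their F entries.
Row 1 is now all distinguished symbols — the join is lossless.

Yes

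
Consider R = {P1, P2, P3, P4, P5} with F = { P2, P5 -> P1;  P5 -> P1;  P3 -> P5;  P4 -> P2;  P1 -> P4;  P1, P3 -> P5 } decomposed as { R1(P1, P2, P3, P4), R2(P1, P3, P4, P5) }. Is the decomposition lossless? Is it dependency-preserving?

Lossless test: (P1, P3, P4)⁺ = {P1, P2, P3, P4, P5}, which contains all of one fragment — lossless.
Dependency preservation: P2, P5 → P1 is not contained in any single fragment, but the restricted closure of its left-hand side across the fragments still reaches the right-hand side; the remaining FDs each lie inside some fragment. All dependencies are preserved.

lossless and dependency-preserving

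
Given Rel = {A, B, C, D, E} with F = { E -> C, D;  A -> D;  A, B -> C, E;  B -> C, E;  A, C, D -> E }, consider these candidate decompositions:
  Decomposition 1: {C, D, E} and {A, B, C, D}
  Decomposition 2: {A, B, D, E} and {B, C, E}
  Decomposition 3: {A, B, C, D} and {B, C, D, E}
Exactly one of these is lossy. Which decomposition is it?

Decomposition 1

Decomposition 1: common = {C, D}, closure = {C, D} → lossy.
Decomposition 2: common = {B, E}, closure = {B, C, D, E} → lossless.
Decomposition 3: common = {B, C, D}, closure = {B, C, D, E} → lossless.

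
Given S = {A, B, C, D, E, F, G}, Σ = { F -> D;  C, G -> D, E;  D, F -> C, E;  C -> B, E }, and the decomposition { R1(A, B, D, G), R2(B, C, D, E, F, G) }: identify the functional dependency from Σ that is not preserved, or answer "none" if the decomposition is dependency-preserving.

none

F → D lies within R2.
C, G → D, E lies within R2.
D, F → C, E lies within R2.
C → B, E lies within R2.
Every dependency is enforceable on the fragments, so the decomposition is dependency-preserving.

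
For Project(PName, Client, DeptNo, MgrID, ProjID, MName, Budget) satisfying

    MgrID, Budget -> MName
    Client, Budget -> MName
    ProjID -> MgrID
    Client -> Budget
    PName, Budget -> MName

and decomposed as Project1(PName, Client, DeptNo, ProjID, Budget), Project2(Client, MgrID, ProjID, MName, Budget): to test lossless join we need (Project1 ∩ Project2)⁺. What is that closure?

Client, MgrID, ProjID, MName, Budget

Project1 ∩ Project2 = {Client, ProjID, Budget}.
Client, Budget → MName applies, adding MName
ProjID → MgrID applies, adding MgrID
Closure: {Client, MgrID, ProjID, MName, Budget}.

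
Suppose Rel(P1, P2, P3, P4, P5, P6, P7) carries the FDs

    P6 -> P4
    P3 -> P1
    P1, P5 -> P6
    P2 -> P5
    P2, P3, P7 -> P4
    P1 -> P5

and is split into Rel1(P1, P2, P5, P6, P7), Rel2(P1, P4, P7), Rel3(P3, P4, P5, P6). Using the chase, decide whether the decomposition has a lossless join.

No

Chase test. Columns are P1, P2, P3, P4, P5, P6, P7; row i has aⱼ where attribute j ∈ Reli, else bᵢⱼ.
Initial tableau (one row per fragment):
  row 1: a1 a2 b13 b14 a5 a6 a7
  row 2: a1 b22 b23 a4 b25 b26 a7
  row 3: b31 b32 a3 a4 a5 a6 b37
Rows 1 and 3 agree on P6; apply P6→P4 and equate their P4 entries.
Rows 1 and 2 agree on P1; apply P1→P5 and equate their P5 entries.
Rows 1 and 2 agree on P1, P5; apply P1, P5→P6 and equate their P6 entries.
No row becomes fully distinguished — the join is lossy.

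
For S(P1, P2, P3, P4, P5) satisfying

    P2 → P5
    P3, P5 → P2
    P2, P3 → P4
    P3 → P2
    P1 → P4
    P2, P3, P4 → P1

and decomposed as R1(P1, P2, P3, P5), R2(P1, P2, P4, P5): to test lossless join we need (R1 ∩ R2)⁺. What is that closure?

P1, P2, P4, P5

R1 ∩ R2 = {P1, P2, P5}.
P1 → P4 applies, adding P4
Closure: {P1, P2, P4, P5}.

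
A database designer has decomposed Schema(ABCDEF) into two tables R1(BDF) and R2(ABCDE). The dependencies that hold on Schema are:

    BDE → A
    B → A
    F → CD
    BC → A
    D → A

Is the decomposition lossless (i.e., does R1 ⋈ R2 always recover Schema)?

Common attributes: R1 ∩ R2 = {BD}.
Closure of {BD}: B → A applies, adding A. So (BD)⁺ = {ABD}.
The closure contains neither all of R1 = {BDF} nor all of R2 = {ABCDE}, so the common attributes are not a superkey of either fragment. The join is lossy.

No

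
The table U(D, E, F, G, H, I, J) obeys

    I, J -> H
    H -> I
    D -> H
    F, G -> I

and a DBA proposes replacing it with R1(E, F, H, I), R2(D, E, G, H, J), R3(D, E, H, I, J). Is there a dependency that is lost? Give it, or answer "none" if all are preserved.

Check F, G → I: no single fragment contains all of {F, G, I}, and the restricted closure of {F, G} across the fragments never reaches {I}.
I, J → H is preserved.
H → I is preserved.
D → H is preserved.

F, G -> I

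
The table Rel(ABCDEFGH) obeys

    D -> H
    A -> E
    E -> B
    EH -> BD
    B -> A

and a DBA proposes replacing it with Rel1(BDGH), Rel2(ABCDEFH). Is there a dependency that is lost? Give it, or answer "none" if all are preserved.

none

D → H lies within Rel1.
A → E lies within Rel2.
E → B lies within Rel2.
EH → BD lies within Rel2.
B → A lies within Rel2.
Every dependency is enforceable on the fragments, so the decomposition is dependency-preserving.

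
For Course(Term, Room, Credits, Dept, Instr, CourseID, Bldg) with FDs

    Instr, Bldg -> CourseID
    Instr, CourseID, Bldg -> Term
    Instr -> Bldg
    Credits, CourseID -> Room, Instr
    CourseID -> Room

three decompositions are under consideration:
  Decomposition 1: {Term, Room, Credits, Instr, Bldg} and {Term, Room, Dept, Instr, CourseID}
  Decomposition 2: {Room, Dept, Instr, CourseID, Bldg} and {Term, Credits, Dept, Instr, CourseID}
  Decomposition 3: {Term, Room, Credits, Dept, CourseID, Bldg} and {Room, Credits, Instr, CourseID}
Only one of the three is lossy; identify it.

Decomposition 1

Decomposition 1: common = {Term, Room, Instr}, closure = {Term, Room, Instr, CourseID, Bldg} → lossy.
Decomposition 2: common = {Dept, Instr, CourseID}, closure = {Term, Room, Dept, Instr, CourseID, Bldg} → lossless.
Decomposition 3: common = {Room, Credits, CourseID}, closure = {Term, Room, Credits, Instr, CourseID, Bldg} → lossless.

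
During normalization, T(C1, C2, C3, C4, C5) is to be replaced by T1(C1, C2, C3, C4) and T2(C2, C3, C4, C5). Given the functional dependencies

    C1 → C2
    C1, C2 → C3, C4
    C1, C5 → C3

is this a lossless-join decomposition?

Common attributes: T1 ∩ T2 = {C2, C3, C4}.
No dependency enlarges {C2, C3, C4}, so (C2, C3, C4)⁺ = {C2, C3, C4}.
The closure contains neither all of T1 = {C1, C2, C3, C4} nor all of T2 = {C2, C3, C4, C5}, so the common attributes are not a superkey of either fragment. The join is lossy.

No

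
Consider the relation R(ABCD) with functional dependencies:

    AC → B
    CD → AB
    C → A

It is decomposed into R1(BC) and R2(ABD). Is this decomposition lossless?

No

Common attributes: R1 ∩ R2 = {B}.
No dependency enlarges {B}, so (B)⁺ = {B}.
The closure contains neither all of R1 = {BC} nor all of R2 = {ABD}, so the common attributes are not a superkey of either fragment. The join is lossy.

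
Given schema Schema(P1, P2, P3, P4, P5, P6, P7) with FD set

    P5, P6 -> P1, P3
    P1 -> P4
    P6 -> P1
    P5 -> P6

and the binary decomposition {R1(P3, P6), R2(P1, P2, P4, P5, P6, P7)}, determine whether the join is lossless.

Common attributes: R1 ∩ R2 = {P6}.
Closure of {P6}: P6 → P1 applies, adding P1; P1 → P4 applies, adding P4. So (P6)⁺ = {P1, P4, P6}.
The closure contains neither all of R1 = {P3, P6} nor all of R2 = {P1, P2, P4, P5, P6, P7}, so the common attributes are not a superkey of either fragment. The join is lossy.

No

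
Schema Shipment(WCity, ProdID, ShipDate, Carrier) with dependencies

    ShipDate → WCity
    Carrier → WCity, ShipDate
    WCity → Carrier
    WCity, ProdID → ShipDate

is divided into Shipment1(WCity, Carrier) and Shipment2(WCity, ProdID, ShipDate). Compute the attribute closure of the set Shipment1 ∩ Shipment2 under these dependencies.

Shipment1 ∩ Shipment2 = {WCity}.
WCity → Carrier applies, adding Carrier
Carrier → WCity, ShipDate applies, adding ShipDate
Closure: {WCity, ShipDate, Carrier}.

WCity, ShipDate, Carrier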